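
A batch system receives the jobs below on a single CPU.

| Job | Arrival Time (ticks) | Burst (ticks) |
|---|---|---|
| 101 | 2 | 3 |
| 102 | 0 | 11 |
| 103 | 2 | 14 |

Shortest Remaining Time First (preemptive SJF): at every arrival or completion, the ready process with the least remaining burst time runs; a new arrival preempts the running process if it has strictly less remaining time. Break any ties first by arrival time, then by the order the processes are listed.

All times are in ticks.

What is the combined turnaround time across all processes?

43

Timeline: | 102 0-2 | 101 2-5 | 102 5-14 | 103 14-28 |
Completion: 101=5  102=14  103=28
Turnaround (C−A): 101=3  102=14  103=26
Turnaround = completion − arrival: 101=3, 102=14, 103=26
Total turnaround = 3 + 14 + 26 = 43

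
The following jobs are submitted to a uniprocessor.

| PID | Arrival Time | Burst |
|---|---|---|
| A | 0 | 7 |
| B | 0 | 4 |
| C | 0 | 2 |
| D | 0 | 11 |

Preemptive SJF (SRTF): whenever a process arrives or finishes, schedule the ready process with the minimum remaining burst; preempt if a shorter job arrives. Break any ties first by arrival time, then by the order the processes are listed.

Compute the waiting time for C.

0

Gantt: | C 0-2 | B 2-6 | A 6-13 | D 13-24 |
Completion: A=13  B=6  C=2  D=24
Waiting(C) = turnaround − burst = 2 − 2 = 0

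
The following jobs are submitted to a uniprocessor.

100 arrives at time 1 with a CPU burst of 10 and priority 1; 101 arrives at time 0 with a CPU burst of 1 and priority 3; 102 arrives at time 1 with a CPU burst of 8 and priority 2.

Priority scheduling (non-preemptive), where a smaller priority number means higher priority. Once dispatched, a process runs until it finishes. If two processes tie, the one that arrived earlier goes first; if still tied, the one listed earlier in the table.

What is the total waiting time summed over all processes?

10

Schedule: | 101 0-1 | 100 1-11 | 102 11-19 |
Completion: 100=11  101=1  102=19
Turnaround (C−A): 100=10  101=1  102=18
Waiting = turnaround − burst: 100=0, 101=0, 102=10
Total waiting = 0 + 0 + 10 = 10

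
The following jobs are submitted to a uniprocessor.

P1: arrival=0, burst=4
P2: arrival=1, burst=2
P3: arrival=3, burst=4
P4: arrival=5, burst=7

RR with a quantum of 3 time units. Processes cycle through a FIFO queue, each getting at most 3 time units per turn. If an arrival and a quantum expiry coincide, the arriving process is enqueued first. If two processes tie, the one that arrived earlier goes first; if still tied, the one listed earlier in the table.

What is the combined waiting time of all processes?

Gantt: | P1 0-3 | P2 3-5 | P3 5-8 | P1 8-9 | P4 9-12 | P3 12-13 | P4 13-17 |
Completion: P1=9  P2=5  P3=13  P4=17
Turnaround (C−A): P1=9  P2=4  P3=10  P4=12
Waiting = turnaround − burst: P1=5, P2=2, P3=6, P4=5
Total waiting = 5 + 2 + 6 + 5 = 18

18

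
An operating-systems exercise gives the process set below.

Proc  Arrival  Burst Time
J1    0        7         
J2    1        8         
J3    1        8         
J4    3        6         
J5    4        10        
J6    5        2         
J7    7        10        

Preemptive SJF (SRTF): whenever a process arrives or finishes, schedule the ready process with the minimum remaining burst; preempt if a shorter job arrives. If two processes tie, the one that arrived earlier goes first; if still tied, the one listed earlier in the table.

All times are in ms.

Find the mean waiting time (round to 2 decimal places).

15.00

Schedule: | J1 0-7 | J6 7-9 | J4 9-15 | J2 15-23 | J3 23-31 | J5 31-41 | J7 41-51 |
Completion: J1=7  J2=23  J3=31  J4=15  J5=41  J6=9  J7=51
Waiting times: J1=0, J2=14, J3=22, J4=6, J5=27, J6=2, J7=34
Average waiting = (0+14+22+6+27+2+34) / 7 = 105/7 = 15.00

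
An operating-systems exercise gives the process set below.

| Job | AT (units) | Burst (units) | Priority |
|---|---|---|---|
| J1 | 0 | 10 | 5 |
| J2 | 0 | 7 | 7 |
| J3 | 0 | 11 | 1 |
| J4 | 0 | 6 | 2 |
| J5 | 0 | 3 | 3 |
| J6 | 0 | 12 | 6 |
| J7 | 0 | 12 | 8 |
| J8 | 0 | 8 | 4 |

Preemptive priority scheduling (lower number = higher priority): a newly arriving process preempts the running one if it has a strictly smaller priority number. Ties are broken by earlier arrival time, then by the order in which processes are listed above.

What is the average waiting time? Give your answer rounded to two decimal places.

27.63

Schedule: | J3 0-11 | J4 11-17 | J5 17-20 | J8 20-28 | J1 28-38 | J6 38-50 | J2 50-57 | J7 57-69 |
Completion: J1=38  J2=57  J3=11  J4=17  J5=20  J6=50  J7=69  J8=28
Turnaround (C−A): J1=38  J2=57  J3=11  J4=17  J5=20  J6=50  J7=69  J8=28
Waiting times: J1=28, J2=50, J3=0, J4=11, J5=17, J6=38, J7=57, J8=20
Average waiting = (28+50+0+11+17+38+57+20) / 8 = 221/8 = 27.63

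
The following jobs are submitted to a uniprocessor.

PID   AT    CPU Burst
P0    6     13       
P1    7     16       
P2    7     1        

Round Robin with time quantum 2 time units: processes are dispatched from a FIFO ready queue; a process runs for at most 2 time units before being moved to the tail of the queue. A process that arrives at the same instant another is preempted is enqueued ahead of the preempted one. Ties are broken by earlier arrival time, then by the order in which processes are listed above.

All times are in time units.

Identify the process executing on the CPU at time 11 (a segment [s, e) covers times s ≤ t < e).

Schedule: | idle 0-6 | P0 6-8 | P1 8-10 | P2 10-11 | P0 11-13 | P1 13-15 | P0 15-17 | P1 17-19 | P0 19-21 | P1 21-23 | P0 23-25 | P1 25-27 | P0 27-29 | P1 29-31 | P0 31-32 | P1 32-36 |
Completion: P0=32  P1=36  P2=11
Turnaround (C−A): P0=26  P1=29  P2=4

P0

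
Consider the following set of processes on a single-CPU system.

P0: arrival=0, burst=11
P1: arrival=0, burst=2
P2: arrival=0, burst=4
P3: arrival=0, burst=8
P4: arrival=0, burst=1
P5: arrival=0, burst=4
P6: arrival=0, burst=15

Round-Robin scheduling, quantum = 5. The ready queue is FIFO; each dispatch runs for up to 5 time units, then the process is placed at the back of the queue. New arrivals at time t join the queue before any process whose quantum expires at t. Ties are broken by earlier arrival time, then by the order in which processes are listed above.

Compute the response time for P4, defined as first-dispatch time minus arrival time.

16

Schedule: | P0 0-5 | P1 5-7 | P2 7-11 | P3 11-16 | P4 16-17 | P5 17-21 | P6 21-26 | P0 26-31 | P3 31-34 | P6 34-39 | P0 39-40 | P6 40-45 |
Completion: P0=40  P1=7  P2=11  P3=34  P4=17  P5=21  P6=45
Turnaround (C−A): P0=40  P1=7  P2=11  P3=34  P4=17  P5=21  P6=45
Response(P4) = first start − arrival = 16 − 0 = 16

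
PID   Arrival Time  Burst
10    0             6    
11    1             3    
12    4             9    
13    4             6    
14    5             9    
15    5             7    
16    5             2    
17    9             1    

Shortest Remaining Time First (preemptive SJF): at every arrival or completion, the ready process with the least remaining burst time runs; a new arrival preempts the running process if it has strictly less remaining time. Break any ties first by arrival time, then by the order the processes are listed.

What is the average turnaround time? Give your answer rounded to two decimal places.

Gantt: | 10 0-1 | 11 1-4 | 10 4-5 | 16 5-7 | 10 7-9 | 17 9-10 | 10 10-12 | 13 12-18 | 15 18-25 | 12 25-34 | 14 34-43 |
Completion: 10=12  11=4  12=34  13=18  14=43  15=25  16=7  17=10
Turnaround (C−A): 10=12  11=3  12=30  13=14  14=38  15=20  16=2  17=1
Turnaround times: 10=12, 11=3, 12=30, 13=14, 14=38, 15=20, 16=2, 17=1
Average turnaround = (12+3+30+14+38+20+2+1) / 8 = 120/8 = 15.00

15.00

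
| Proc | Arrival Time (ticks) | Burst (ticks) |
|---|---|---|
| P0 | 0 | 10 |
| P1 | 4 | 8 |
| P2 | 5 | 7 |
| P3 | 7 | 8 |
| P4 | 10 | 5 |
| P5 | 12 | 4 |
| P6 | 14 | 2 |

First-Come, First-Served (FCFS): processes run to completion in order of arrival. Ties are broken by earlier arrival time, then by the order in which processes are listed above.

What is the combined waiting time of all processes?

114

Timeline: | P0 0-10 | P1 10-18 | P2 18-25 | P3 25-33 | P4 33-38 | P5 38-42 | P6 42-44 |
Completion: P0=10  P1=18  P2=25  P3=33  P4=38  P5=42  P6=44
Turnaround (C−A): P0=10  P1=14  P2=20  P3=26  P4=28  P5=30  P6=30
Waiting = turnaround − burst: P0=0, P1=6, P2=13, P3=18, P4=23, P5=26, P6=28
Total waiting = 0 + 6 + 13 + 18 + 23 + 26 + 28 = 114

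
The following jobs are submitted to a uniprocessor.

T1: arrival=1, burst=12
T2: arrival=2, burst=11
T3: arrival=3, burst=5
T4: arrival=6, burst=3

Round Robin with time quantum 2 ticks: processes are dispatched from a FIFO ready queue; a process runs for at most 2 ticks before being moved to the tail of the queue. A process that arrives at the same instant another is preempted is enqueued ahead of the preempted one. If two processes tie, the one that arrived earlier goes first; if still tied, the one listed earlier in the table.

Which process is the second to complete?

Gantt: | idle 0-1 | T1 1-3 | T2 3-5 | T3 5-7 | T1 7-9 | T2 9-11 | T4 11-13 | T3 13-15 | T1 15-17 | T2 17-19 | T4 19-20 | T3 20-21 | T1 21-23 | T2 23-25 | T1 25-27 | T2 27-29 | T1 29-31 | T2 31-32 |
Completion: T1=31  T2=32  T3=21  T4=20
Finish order: T4 → T3 → T1 → T2

T3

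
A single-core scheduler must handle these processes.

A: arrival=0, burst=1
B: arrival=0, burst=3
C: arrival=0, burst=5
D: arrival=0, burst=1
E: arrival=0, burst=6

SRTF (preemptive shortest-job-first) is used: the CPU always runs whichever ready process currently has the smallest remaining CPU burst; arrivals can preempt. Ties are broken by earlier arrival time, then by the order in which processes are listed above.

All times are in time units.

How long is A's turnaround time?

1

Gantt: | A 0-1 | D 1-2 | B 2-5 | C 5-10 | E 10-16 |
Completion: A=1  B=5  C=10  D=2  E=16
Turnaround(A) = completion − arrival = 1 − 0 = 1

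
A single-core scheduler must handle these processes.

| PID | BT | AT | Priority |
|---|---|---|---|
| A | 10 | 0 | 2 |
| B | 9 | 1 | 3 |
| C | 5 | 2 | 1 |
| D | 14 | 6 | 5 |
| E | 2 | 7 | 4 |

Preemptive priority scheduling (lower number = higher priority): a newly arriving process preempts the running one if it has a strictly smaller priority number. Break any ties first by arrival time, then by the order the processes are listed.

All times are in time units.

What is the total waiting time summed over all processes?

Timeline: | A 0-2 | C 2-7 | A 7-15 | B 15-24 | E 24-26 | D 26-40 |
Completion: A=15  B=24  C=7  D=40  E=26
Waiting = turnaround − burst: A=5, B=14, C=0, D=20, E=17
Total waiting = 5 + 14 + 0 + 20 + 17 = 56

56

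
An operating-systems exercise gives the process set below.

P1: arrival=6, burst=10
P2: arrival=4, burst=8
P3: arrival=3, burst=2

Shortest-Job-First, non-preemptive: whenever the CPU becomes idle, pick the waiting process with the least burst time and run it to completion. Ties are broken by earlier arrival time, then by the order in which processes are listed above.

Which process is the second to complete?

Schedule: | idle 0-3 | P3 3-5 | P2 5-13 | P1 13-23 |
Completion: P1=23  P2=13  P3=5
Turnaround (C−A): P1=17  P2=9  P3=2
Finish order: P3 → P2 → P1

P2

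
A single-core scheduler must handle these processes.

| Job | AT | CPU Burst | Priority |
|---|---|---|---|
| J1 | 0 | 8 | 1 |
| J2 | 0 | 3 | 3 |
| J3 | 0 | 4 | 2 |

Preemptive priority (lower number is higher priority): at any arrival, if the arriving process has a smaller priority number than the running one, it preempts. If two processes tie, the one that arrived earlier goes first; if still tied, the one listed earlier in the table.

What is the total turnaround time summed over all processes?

35

Gantt: | J1 0-8 | J3 8-12 | J2 12-15 |
Completion: J1=8  J2=15  J3=12
Turnaround (C−A): J1=8  J2=15  J3=12
Turnaround = completion − arrival: J1=8, J2=15, J3=12
Total turnaround = 8 + 15 + 12 = 35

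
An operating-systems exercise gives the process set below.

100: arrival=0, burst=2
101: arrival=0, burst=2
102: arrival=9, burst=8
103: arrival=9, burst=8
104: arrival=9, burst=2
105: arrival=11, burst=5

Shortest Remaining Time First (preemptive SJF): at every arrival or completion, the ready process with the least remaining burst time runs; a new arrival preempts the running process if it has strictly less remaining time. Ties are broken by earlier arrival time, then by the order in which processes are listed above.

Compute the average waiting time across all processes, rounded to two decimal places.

Timeline: | 100 0-2 | 101 2-4 | idle 4-9 | 104 9-11 | 105 11-16 | 102 16-24 | 103 24-32 |
Completion: 100=2  101=4  102=24  103=32  104=11  105=16
Waiting times: 100=0, 101=2, 102=7, 103=15, 104=0, 105=0
Average waiting = (0+2+7+15+0+0) / 6 = 24/6 = 4.00

4.00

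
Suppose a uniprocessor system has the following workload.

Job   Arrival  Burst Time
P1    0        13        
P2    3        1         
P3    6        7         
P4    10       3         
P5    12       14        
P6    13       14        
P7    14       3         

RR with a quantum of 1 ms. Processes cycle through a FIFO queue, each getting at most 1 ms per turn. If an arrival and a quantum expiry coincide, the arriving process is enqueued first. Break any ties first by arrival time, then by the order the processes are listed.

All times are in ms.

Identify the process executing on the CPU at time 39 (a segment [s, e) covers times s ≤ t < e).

P5

Schedule: | P1 0-3 | P2 3-4 | P1 4-6 | P3 6-7 | P1 7-8 | P3 8-9 | P1 9-10 | P3 10-11 | P4 11-12 | P1 12-13 | P3 13-14 | P5 14-15 | P4 15-16 | P6 16-17 | P1 17-18 | P7 18-19 | P3 19-20 | P5 20-21 | P4 21-22 | P6 22-23 | P1 23-24 | P7 24-25 | P3 25-26 | P5 26-27 | P6 27-28 | P1 28-29 | P7 29-30 | P3 30-31 | P5 31-32 | P6 32-33 | P1 33-34 | P5 34-35 | P6 35-36 | P1 36-37 | P5 37-38 | P6 38-39 | P5 39-40 | P6 40-41 | P5 41-42 | P6 42-43 | P5 43-44 | P6 44-45 | P5 45-46 | P6 46-47 | P5 47-48 | P6 48-49 | P5 49-50 | P6 50-51 | P5 51-52 | P6 52-53 | P5 53-54 | P6 54-55 |
Completion: P1=37  P2=4  P3=31  P4=22  P5=54  P6=55  P7=30
Turnaround (C−A): P1=37  P2=1  P3=25  P4=12  P5=42  P6=42  P7=16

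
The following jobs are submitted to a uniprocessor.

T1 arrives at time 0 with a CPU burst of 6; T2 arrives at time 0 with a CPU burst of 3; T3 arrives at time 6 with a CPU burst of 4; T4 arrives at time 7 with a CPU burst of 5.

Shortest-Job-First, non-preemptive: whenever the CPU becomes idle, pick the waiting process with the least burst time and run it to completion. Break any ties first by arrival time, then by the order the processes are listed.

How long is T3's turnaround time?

7

Timeline: | T2 0-3 | T1 3-9 | T3 9-13 | T4 13-18 |
Completion: T1=9  T2=3  T3=13  T4=18
Turnaround(T3) = completion − arrival = 13 − 6 = 7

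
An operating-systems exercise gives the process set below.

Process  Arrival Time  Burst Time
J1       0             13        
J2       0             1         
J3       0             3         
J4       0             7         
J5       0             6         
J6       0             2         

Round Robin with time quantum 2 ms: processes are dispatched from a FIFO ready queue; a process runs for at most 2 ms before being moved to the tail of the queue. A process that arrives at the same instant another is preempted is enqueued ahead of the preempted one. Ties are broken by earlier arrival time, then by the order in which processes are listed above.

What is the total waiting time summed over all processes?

79

Schedule: | J1 0-2 | J2 2-3 | J3 3-5 | J4 5-7 | J5 7-9 | J6 9-11 | J1 11-13 | J3 13-14 | J4 14-16 | J5 16-18 | J1 18-20 | J4 20-22 | J5 22-24 | J1 24-26 | J4 26-27 | J1 27-32 |
Completion: J1=32  J2=3  J3=14  J4=27  J5=24  J6=11
Turnaround (C−A): J1=32  J2=3  J3=14  J4=27  J5=24  J6=11
Waiting = turnaround − burst: J1=19, J2=2, J3=11, J4=20, J5=18, J6=9
Total waiting = 19 + 2 + 11 + 20 + 18 + 9 = 79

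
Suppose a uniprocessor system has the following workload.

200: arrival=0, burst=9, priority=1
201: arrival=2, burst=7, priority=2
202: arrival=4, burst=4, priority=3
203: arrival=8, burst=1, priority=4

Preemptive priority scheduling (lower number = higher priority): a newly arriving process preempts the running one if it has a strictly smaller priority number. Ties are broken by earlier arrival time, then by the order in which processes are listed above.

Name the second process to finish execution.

Schedule: | 200 0-9 | 201 9-16 | 202 16-20 | 203 20-21 |
Completion: 200=9  201=16  202=20  203=21
Turnaround (C−A): 200=9  201=14  202=16  203=13
Finish order: 200 → 201 → 202 → 203

201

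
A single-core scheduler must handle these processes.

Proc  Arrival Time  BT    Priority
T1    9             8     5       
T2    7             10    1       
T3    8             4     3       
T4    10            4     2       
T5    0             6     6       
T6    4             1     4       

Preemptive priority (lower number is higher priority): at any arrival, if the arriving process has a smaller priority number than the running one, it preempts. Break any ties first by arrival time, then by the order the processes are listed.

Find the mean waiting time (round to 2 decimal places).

6.17

Schedule: | T5 0-4 | T6 4-5 | T5 5-7 | T2 7-17 | T4 17-21 | T3 21-25 | T1 25-33 |
Completion: T1=33  T2=17  T3=25  T4=21  T5=7  T6=5
Waiting times: T1=16, T2=0, T3=13, T4=7, T5=1, T6=0
Average waiting = (16+0+13+7+1+0) / 6 = 37/6 = 6.17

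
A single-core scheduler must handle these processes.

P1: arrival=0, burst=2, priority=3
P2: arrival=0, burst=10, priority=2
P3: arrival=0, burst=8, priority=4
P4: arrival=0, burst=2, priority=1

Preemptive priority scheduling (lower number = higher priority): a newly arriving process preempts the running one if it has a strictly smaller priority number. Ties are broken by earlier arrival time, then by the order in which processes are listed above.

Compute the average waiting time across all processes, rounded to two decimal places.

7.00

Gantt: | P4 0-2 | P2 2-12 | P1 12-14 | P3 14-22 |
Completion: P1=14  P2=12  P3=22  P4=2
Turnaround (C−A): P1=14  P2=12  P3=22  P4=2
Waiting times: P1=12, P2=2, P3=14, P4=0
Average waiting = (12+2+14+0) / 4 = 28/4 = 7.00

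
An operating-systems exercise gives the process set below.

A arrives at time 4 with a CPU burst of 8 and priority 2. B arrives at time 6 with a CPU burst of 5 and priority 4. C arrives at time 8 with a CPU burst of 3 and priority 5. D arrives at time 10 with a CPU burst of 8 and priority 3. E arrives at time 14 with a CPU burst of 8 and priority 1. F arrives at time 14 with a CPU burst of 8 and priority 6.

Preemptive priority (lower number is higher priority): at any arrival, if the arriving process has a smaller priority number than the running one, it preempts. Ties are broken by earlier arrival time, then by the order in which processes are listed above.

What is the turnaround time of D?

Timeline: | idle 0-4 | A 4-12 | D 12-14 | E 14-22 | D 22-28 | B 28-33 | C 33-36 | F 36-44 |
Completion: A=12  B=33  C=36  D=28  E=22  F=44
Turnaround (C−A): A=8  B=27  C=28  D=18  E=8  F=30
Turnaround(D) = completion − arrival = 28 − 10 = 18

18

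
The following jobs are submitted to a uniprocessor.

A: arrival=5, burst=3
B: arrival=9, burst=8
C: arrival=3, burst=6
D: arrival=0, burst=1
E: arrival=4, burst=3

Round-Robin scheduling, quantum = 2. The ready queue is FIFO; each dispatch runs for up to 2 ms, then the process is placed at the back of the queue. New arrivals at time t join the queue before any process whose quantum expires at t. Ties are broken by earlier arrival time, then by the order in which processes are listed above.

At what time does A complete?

Schedule: | D 0-1 | idle 1-3 | C 3-5 | E 5-7 | A 7-9 | C 9-11 | E 11-12 | B 12-14 | A 14-15 | C 15-17 | B 17-23 |
Completion: A=15  B=23  C=17  D=1  E=12
Turnaround (C−A): A=10  B=14  C=14  D=1  E=8

15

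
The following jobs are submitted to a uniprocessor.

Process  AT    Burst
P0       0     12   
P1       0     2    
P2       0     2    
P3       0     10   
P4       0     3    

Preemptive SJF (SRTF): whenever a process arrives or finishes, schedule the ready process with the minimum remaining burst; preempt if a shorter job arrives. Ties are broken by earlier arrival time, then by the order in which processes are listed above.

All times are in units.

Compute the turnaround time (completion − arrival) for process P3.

Gantt: | P1 0-2 | P2 2-4 | P4 4-7 | P3 7-17 | P0 17-29 |
Completion: P0=29  P1=2  P2=4  P3=17  P4=7
Turnaround (C−A): P0=29  P1=2  P2=4  P3=17  P4=7
Turnaround(P3) = completion − arrival = 17 − 0 = 17

17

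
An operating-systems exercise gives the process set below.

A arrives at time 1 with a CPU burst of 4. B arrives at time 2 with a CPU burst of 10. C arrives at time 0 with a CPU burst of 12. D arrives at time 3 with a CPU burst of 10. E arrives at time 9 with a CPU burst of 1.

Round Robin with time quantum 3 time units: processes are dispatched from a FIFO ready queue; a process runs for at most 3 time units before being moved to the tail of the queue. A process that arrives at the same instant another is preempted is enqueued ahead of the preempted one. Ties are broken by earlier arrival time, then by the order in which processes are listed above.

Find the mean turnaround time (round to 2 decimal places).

25.20

Timeline: | C 0-3 | A 3-6 | B 6-9 | D 9-12 | C 12-15 | A 15-16 | E 16-17 | B 17-20 | D 20-23 | C 23-26 | B 26-29 | D 29-32 | C 32-35 | B 35-36 | D 36-37 |
Completion: A=16  B=36  C=35  D=37  E=17
Turnaround (C−A): A=15  B=34  C=35  D=34  E=8
Turnaround times: A=15, B=34, C=35, D=34, E=8
Average turnaround = (15+34+35+34+8) / 5 = 126/5 = 25.20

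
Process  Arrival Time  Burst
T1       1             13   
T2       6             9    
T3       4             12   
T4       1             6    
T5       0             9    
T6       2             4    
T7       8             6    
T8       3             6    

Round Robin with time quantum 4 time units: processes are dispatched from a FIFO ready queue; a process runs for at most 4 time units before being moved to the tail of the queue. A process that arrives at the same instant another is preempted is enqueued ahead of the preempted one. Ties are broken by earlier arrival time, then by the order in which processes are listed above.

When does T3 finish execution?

Schedule: | T5 0-4 | T1 4-8 | T4 8-12 | T6 12-16 | T8 16-20 | T3 20-24 | T5 24-28 | T2 28-32 | T7 32-36 | T1 36-40 | T4 40-42 | T8 42-44 | T3 44-48 | T5 48-49 | T2 49-53 | T7 53-55 | T1 55-59 | T3 59-63 | T2 63-64 | T1 64-65 |
Completion: T1=65  T2=64  T3=63  T4=42  T5=49  T6=16  T7=55  T8=44
Turnaround (C−A): T1=64  T2=58  T3=59  T4=41  T5=49  T6=14  T7=47  T8=41

63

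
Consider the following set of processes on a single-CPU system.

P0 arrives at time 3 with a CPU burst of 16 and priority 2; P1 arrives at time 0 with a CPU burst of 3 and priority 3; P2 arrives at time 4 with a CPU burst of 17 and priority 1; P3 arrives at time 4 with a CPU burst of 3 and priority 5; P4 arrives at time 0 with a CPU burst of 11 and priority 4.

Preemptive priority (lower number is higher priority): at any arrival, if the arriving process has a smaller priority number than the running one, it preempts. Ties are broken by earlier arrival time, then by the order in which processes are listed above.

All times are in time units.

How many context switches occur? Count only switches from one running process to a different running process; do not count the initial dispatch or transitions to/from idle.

5

Timeline: | P1 0-3 | P0 3-4 | P2 4-21 | P0 21-36 | P4 36-47 | P3 47-50 |
Completion: P0=36  P1=3  P2=21  P3=50  P4=47
Turnaround (C−A): P0=33  P1=3  P2=17  P3=46  P4=47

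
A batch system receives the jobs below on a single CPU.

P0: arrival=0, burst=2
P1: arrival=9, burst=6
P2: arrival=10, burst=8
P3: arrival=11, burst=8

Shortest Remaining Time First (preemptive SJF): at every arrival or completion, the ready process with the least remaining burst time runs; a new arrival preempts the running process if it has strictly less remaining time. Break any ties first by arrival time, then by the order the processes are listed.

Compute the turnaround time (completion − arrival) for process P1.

6

Gantt: | P0 0-2 | idle 2-9 | P1 9-15 | P2 15-23 | P3 23-31 |
Completion: P0=2  P1=15  P2=23  P3=31
Turnaround(P1) = completion − arrival = 15 − 9 = 6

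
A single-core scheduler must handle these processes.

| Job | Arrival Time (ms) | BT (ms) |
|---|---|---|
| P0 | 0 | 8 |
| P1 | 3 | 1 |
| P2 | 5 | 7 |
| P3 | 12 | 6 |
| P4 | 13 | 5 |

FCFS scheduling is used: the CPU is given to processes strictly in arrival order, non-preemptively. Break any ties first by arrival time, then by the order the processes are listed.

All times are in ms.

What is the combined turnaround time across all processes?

49

Timeline: | P0 0-8 | P1 8-9 | P2 9-16 | P3 16-22 | P4 22-27 |
Completion: P0=8  P1=9  P2=16  P3=22  P4=27
Turnaround (C−A): P0=8  P1=6  P2=11  P3=10  P4=14
Turnaround = completion − arrival: P0=8, P1=6, P2=11, P3=10, P4=14
Total turnaround = 8 + 6 + 11 + 10 + 14 = 49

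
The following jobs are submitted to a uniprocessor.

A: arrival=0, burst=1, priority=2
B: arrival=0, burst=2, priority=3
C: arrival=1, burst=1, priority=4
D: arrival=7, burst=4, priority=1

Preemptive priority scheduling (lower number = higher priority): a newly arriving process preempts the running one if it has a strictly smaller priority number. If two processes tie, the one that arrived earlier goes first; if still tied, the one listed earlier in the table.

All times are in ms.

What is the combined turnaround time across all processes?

11

Timeline: | A 0-1 | B 1-3 | C 3-4 | idle 4-7 | D 7-11 |
Completion: A=1  B=3  C=4  D=11
Turnaround (C−A): A=1  B=3  C=3  D=4
Turnaround = completion − arrival: A=1, B=3, C=3, D=4
Total turnaround = 1 + 3 + 3 + 4 = 11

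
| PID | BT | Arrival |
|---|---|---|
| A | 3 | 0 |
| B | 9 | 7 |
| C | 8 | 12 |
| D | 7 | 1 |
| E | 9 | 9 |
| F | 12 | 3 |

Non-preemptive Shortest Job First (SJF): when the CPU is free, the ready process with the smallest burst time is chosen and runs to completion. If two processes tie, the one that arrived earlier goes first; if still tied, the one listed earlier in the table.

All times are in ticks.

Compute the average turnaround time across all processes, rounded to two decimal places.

18.50

Timeline: | A 0-3 | D 3-10 | B 10-19 | C 19-27 | E 27-36 | F 36-48 |
Completion: A=3  B=19  C=27  D=10  E=36  F=48
Turnaround (C−A): A=3  B=12  C=15  D=9  E=27  F=45
Turnaround times: A=3, B=12, C=15, D=9, E=27, F=45
Average turnaround = (3+12+15+9+27+45) / 6 = 111/6 = 18.50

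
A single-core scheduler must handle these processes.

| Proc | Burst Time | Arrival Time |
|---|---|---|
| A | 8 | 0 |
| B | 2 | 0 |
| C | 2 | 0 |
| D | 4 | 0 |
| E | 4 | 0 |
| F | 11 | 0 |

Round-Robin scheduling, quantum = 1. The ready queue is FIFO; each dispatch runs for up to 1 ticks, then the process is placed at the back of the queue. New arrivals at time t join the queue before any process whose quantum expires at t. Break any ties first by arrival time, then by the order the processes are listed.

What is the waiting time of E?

15

Gantt: | A 0-1 | B 1-2 | C 2-3 | D 3-4 | E 4-5 | F 5-6 | A 6-7 | B 7-8 | C 8-9 | D 9-10 | E 10-11 | F 11-12 | A 12-13 | D 13-14 | E 14-15 | F 15-16 | A 16-17 | D 17-18 | E 18-19 | F 19-20 | A 20-21 | F 21-22 | A 22-23 | F 23-24 | A 24-25 | F 25-26 | A 26-27 | F 27-31 |
Completion: A=27  B=8  C=9  D=18  E=19  F=31
Turnaround (C−A): A=27  B=8  C=9  D=18  E=19  F=31
Waiting(E) = turnaround − burst = 19 − 4 = 15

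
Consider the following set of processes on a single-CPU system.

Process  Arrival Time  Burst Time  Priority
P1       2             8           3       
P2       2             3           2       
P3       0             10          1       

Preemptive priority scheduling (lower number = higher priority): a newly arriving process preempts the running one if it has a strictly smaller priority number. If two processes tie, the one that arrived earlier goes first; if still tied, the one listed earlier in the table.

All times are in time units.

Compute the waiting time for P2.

8

Timeline: | P3 0-10 | P2 10-13 | P1 13-21 |
Completion: P1=21  P2=13  P3=10
Turnaround (C−A): P1=19  P2=11  P3=10
Waiting(P2) = turnaround − burst = 11 − 3 = 8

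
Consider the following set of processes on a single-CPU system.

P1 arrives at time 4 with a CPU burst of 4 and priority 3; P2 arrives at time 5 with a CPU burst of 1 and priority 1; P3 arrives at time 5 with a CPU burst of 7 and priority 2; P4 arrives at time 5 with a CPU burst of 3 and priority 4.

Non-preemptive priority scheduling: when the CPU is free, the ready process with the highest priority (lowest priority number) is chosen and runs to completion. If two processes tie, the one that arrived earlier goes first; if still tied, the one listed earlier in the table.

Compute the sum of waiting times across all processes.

Timeline: | idle 0-4 | P1 4-8 | P2 8-9 | P3 9-16 | P4 16-19 |
Completion: P1=8  P2=9  P3=16  P4=19
Waiting = turnaround − burst: P1=0, P2=3, P3=4, P4=11
Total waiting = 0 + 3 + 4 + 11 = 18

18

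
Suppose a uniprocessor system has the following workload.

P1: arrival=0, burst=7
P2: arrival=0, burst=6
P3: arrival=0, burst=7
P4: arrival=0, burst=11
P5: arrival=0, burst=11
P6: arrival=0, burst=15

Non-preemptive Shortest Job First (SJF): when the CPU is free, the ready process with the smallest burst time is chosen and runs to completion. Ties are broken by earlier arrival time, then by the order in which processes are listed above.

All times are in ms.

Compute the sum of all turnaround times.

169

Schedule: | P2 0-6 | P1 6-13 | P3 13-20 | P4 20-31 | P5 31-42 | P6 42-57 |
Completion: P1=13  P2=6  P3=20  P4=31  P5=42  P6=57
Turnaround (C−A): P1=13  P2=6  P3=20  P4=31  P5=42  P6=57
Turnaround = completion − arrival: P1=13, P2=6, P3=20, P4=31, P5=42, P6=57
Total turnaround = 13 + 6 + 20 + 31 + 42 + 57 = 169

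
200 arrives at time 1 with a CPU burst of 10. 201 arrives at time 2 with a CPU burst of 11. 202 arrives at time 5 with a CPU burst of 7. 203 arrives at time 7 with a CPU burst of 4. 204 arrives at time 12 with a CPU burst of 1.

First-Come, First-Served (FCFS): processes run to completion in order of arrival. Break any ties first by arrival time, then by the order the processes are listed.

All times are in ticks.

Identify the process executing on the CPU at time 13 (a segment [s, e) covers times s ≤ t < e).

201

Timeline: | idle 0-1 | 200 1-11 | 201 11-22 | 202 22-29 | 203 29-33 | 204 33-34 |
Completion: 200=11  201=22  202=29  203=33  204=34
Turnaround (C−A): 200=10  201=20  202=24  203=26  204=22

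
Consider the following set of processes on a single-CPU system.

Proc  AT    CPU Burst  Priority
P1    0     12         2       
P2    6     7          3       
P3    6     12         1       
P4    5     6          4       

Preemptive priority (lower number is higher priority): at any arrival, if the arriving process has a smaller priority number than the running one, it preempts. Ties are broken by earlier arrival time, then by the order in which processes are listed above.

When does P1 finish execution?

24

Gantt: | P1 0-6 | P3 6-18 | P1 18-24 | P2 24-31 | P4 31-37 |
Completion: P1=24  P2=31  P3=18  P4=37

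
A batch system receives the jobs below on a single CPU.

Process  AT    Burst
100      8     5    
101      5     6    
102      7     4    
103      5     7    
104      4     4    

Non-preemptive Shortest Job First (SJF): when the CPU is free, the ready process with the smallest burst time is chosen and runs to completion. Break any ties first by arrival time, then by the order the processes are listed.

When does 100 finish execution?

17

Gantt: | idle 0-4 | 104 4-8 | 102 8-12 | 100 12-17 | 101 17-23 | 103 23-30 |
Completion: 100=17  101=23  102=12  103=30  104=8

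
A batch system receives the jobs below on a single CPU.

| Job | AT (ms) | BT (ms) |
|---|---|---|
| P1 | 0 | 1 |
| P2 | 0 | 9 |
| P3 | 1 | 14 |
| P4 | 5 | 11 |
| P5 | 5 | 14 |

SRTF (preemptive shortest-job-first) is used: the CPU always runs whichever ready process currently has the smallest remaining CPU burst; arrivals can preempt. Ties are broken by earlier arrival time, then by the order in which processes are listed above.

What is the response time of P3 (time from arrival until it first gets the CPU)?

Timeline: | P1 0-1 | P2 1-10 | P4 10-21 | P3 21-35 | P5 35-49 |
Completion: P1=1  P2=10  P3=35  P4=21  P5=49
Response(P3) = first start − arrival = 21 − 1 = 20

20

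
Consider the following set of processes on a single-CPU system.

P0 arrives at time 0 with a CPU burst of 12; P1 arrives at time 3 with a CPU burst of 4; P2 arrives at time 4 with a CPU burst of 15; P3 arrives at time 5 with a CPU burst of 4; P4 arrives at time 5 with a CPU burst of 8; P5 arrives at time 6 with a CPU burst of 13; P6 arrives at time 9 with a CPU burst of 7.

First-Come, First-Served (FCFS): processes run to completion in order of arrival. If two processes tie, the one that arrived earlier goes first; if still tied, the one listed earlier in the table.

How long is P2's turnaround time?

27

Schedule: | P0 0-12 | P1 12-16 | P2 16-31 | P3 31-35 | P4 35-43 | P5 43-56 | P6 56-63 |
Completion: P0=12  P1=16  P2=31  P3=35  P4=43  P5=56  P6=63
Turnaround(P2) = completion − arrival = 31 − 4 = 27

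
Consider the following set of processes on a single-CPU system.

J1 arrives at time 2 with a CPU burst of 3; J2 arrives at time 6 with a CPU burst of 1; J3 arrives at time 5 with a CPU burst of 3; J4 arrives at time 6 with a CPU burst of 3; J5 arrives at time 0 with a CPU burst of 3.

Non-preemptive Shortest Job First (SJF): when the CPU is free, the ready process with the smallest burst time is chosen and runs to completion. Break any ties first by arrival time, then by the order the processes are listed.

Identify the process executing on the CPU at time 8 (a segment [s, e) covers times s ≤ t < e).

J3

Timeline: | J5 0-3 | J1 3-6 | J2 6-7 | J3 7-10 | J4 10-13 |
Completion: J1=6  J2=7  J3=10  J4=13  J5=3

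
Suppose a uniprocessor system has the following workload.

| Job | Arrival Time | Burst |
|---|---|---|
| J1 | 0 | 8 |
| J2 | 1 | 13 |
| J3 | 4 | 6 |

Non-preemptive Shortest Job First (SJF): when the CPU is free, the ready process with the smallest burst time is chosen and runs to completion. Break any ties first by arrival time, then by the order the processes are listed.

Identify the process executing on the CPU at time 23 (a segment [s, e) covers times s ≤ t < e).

J2

Gantt: | J1 0-8 | J3 8-14 | J2 14-27 |
Completion: J1=8  J2=27  J3=14
Turnaround (C−A): J1=8  J2=26  J3=10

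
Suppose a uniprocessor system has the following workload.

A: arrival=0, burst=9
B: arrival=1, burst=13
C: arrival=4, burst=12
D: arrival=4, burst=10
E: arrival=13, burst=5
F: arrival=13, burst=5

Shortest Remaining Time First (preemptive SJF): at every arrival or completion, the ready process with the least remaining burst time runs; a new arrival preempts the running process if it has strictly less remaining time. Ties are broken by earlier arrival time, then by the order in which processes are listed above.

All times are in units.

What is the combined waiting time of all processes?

Timeline: | A 0-9 | D 9-13 | E 13-18 | F 18-23 | D 23-29 | C 29-41 | B 41-54 |
Completion: A=9  B=54  C=41  D=29  E=18  F=23
Turnaround (C−A): A=9  B=53  C=37  D=25  E=5  F=10
Waiting = turnaround − burst: A=0, B=40, C=25, D=15, E=0, F=5
Total waiting = 0 + 40 + 25 + 15 + 0 + 5 = 85

85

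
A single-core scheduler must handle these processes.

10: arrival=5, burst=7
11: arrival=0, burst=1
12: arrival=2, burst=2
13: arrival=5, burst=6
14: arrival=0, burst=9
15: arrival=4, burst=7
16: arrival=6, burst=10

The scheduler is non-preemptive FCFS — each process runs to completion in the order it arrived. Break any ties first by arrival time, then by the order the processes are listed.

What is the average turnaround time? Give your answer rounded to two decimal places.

17.14

Gantt: | 11 0-1 | 14 1-10 | 12 10-12 | 15 12-19 | 10 19-26 | 13 26-32 | 16 32-42 |
Completion: 10=26  11=1  12=12  13=32  14=10  15=19  16=42
Turnaround (C−A): 10=21  11=1  12=10  13=27  14=10  15=15  16=36
Turnaround times: 10=21, 11=1, 12=10, 13=27, 14=10, 15=15, 16=36
Average turnaround = (21+1+10+27+10+15+36) / 7 = 120/7 = 17.14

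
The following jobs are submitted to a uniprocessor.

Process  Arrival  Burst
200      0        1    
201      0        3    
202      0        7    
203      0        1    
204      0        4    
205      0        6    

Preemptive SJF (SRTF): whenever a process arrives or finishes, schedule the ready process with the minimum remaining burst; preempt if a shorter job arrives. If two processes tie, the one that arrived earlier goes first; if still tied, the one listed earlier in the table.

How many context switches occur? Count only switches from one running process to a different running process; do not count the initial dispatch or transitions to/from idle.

5

Timeline: | 200 0-1 | 203 1-2 | 201 2-5 | 204 5-9 | 205 9-15 | 202 15-22 |
Completion: 200=1  201=5  202=22  203=2  204=9  205=15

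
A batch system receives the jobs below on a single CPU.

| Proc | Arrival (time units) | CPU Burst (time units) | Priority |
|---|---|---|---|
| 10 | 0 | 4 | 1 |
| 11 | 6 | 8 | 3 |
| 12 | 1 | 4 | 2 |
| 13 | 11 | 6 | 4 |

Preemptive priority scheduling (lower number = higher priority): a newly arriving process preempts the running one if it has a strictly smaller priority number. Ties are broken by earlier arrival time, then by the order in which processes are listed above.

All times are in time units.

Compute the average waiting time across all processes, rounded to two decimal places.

2.50

Gantt: | 10 0-4 | 12 4-8 | 11 8-16 | 13 16-22 |
Completion: 10=4  11=16  12=8  13=22
Turnaround (C−A): 10=4  11=10  12=7  13=11
Waiting times: 10=0, 11=2, 12=3, 13=5
Average waiting = (0+2+3+5) / 4 = 10/4 = 2.50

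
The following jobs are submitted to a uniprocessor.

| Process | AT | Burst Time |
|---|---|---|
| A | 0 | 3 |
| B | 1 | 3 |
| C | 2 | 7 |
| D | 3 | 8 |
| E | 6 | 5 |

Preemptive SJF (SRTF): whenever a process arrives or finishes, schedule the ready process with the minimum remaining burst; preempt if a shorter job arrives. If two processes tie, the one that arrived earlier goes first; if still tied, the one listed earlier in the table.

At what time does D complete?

Schedule: | A 0-3 | B 3-6 | E 6-11 | C 11-18 | D 18-26 |
Completion: A=3  B=6  C=18  D=26  E=11
Turnaround (C−A): A=3  B=5  C=16  D=23  E=5

26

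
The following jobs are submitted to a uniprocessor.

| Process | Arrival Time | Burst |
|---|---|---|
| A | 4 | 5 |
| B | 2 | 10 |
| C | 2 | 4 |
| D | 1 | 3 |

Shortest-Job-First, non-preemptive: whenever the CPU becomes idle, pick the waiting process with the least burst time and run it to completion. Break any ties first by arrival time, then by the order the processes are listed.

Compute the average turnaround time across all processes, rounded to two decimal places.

Timeline: | idle 0-1 | D 1-4 | C 4-8 | A 8-13 | B 13-23 |
Completion: A=13  B=23  C=8  D=4
Turnaround times: A=9, B=21, C=6, D=3
Average turnaround = (9+21+6+3) / 4 = 39/4 = 9.75

9.75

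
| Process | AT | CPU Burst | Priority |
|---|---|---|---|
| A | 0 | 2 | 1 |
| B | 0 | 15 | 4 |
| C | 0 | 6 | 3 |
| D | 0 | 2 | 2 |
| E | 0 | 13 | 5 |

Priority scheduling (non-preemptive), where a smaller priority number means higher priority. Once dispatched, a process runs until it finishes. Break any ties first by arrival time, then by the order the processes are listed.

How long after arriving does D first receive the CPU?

2

Timeline: | A 0-2 | D 2-4 | C 4-10 | B 10-25 | E 25-38 |
Completion: A=2  B=25  C=10  D=4  E=38
Turnaround (C−A): A=2  B=25  C=10  D=4  E=38
Response(D) = first start − arrival = 2 − 0 = 2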